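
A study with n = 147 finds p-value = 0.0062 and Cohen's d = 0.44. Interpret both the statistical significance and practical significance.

Statistically significant (p = 0.0062 < 0.05). Cohen's d = 0.44 indicates a small effect size. Both statistical and practical significance should be considered.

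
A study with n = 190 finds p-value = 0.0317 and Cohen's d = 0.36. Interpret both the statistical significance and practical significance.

Statistically significant (p = 0.0317 < 0.05). Cohen's d = 0.36 indicates a small effect size. Both statistical and practical significance should be considered.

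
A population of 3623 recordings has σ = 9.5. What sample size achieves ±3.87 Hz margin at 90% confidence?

Without FPC: n₀ = (1.645×9.5/3.87)² = 16.306. With FPC: n = n₀N/(n₀+N-1) = 16.2 → n = 17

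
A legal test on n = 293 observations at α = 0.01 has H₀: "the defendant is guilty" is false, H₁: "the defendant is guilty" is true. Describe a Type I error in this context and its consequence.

Type I error: rejecting H₀ when it is true — concluding that the defendant is guilty when in fact it is not. Consequence: convicting an innocent person.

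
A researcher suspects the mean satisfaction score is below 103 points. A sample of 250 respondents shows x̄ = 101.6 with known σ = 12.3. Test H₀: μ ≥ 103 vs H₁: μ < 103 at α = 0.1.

z = -1.8. Critical value: -1.28. Reject H₀.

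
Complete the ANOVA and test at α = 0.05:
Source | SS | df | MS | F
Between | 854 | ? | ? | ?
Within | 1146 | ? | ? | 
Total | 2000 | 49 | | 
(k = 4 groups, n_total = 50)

df_between = 3, df_within = 46. MS_between = 284.67, MS_within = 24.91. F = 11.426, F_crit ≈ 2.807. Reject H₀.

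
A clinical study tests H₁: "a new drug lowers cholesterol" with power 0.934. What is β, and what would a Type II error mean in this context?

β = 1 - power = 1 - 0.934 = 0.066. A Type II error is failing to reject H₀ when H₀ is false (false negative) — here, failing to conclude that a new drug lowers cholesterol when in fact it is true. Consequence: shelving an effective drug — patients miss out on a treatment that would have helped.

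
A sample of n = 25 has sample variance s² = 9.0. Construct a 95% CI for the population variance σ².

df = 24. χ²_{0.025} = 39.364, χ²_{0.975} = 12.401. CI for σ² = ((n-1)s²/χ²_{α/2}, (n-1)s²/χ²_{1-α/2}) = (24·9.0/39.364, 24·9.0/12.401) = (5.49, 17.42)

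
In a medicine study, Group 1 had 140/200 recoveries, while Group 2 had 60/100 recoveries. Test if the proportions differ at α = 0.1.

p̂₁ = 0.7, p̂₂ = 0.6, pooled p̂ = 0.667. z = 1.732. Critical: ±1.645. Reject H₀.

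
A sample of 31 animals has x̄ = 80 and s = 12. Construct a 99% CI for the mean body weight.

CI = x̄ ± t*(s/√n) = 80 ± 2.75(12/√31) = (74.07, 85.93)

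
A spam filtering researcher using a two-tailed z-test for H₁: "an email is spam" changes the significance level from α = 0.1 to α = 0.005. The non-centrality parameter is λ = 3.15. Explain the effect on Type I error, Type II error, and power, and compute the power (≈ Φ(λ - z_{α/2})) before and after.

Decreasing α from 0.1 to 0.005:
• Type I error rate decreases (α is the Type I rate by definition).
• Critical value moves from z_{α/2} = 1.645 to 2.807, so power = Φ(λ - z_{α/2}) goes from Φ(3.15 - 1.645) = 0.934 to Φ(3.15 - 2.807) = 0.634.
• Type II error rate β = 1 - power therefore increases (0.066 → 0.366).
Appropriate when false positives are costly — here, a legitimate email is sent to the spam folder and the user misses it.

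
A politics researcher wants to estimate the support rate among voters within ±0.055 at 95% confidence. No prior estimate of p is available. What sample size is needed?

Conservative approach: use p = 0.5 (maximizes p(1-p) = 0.25). n = z²(0.25)/E² = 1.96²×0.25/0.055² = 317.5 → n = 318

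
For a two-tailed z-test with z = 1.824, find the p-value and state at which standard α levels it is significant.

p = 2·P(Z > |1.824|) = 2·(1 - Φ(1.824)) ≈ 0.0682. Significant at α = 0.1.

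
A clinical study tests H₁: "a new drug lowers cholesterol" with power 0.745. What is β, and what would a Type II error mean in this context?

β = 1 - power = 1 - 0.745 = 0.255. A Type II error is failing to reject H₀ when H₀ is false (false negative) — here, failing to conclude that a new drug lowers cholesterol when in fact it is true. Consequence: shelving an effective drug — patients miss out on a treatment that would have helped.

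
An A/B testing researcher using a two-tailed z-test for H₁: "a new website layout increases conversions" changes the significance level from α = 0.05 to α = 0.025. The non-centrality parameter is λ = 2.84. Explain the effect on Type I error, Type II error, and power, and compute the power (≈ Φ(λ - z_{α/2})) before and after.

Decreasing α from 0.05 to 0.025:
• Type I error rate decreases (α is the Type I rate by definition).
• Critical value moves from z_{α/2} = 1.96 to 2.241, so power = Φ(λ - z_{α/2}) goes from Φ(2.84 - 1.96) = 0.811 to Φ(2.84 - 2.241) = 0.725.
• Type II error rate β = 1 - power therefore increases (0.189 → 0.275).
Appropriate when false positives are costly — here, rolling out a layout that doesn't actually help — wasted engineering effort.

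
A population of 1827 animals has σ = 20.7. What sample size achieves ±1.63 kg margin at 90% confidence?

Without FPC: n₀ = (1.645×20.7/1.63)² = 436.413. With FPC: n = n₀N/(n₀+N-1) = 352.4 → n = 353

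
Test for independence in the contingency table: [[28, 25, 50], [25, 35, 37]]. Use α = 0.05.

χ² = 3.602. df = 2, critical = 5.991. Fail to reject H₀. No evidence of dependence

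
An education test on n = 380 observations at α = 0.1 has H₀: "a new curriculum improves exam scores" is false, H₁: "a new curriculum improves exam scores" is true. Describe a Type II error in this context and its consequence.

Type II error: failing to reject H₀ when it is false — concluding that a new curriculum improves exam scores is not supported when in fact it is. Consequence: keeping the old curriculum when the new one would have helped students.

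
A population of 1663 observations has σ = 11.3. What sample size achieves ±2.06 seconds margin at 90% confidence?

Without FPC: n₀ = (1.645×11.3/2.06)² = 81.424. With FPC: n = n₀N/(n₀+N-1) = 77.7 → n = 78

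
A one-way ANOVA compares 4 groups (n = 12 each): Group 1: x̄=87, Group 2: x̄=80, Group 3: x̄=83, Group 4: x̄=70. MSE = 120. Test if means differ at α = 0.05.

Grand mean = 80.0. SS_between = 1896.0, MS_between = 632.0. F = 5.267, F_crit ≈ 2.816. Reject H₀.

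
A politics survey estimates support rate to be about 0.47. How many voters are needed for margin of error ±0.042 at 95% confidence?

n = z²p(1-p)/E² = 1.96²×0.47×0.53/0.042² = 542.5 → n = 543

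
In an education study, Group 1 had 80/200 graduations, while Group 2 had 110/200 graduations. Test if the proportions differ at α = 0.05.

p̂₁ = 0.4, p̂₂ = 0.55, pooled p̂ = 0.475. z = -3.004. Critical: ±1.96. Reject H₀.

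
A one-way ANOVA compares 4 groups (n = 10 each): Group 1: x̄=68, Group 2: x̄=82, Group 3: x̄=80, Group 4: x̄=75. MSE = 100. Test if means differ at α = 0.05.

Grand mean = 76.25. SS_between = 1167.5, MS_between = 389.17. F = 3.892, F_crit ≈ 2.866. Reject H₀.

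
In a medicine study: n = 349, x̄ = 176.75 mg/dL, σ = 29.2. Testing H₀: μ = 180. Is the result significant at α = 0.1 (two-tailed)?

z = (176.75 - 180)/(29.2/√349) = -2.079. Since |z| > 1.645, significant at α = 0.1.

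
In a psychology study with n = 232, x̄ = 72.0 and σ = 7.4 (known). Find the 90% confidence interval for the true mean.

CI = x̄ ± z*(σ/√n) = 72.0 ± 1.645(7.4/√232) = 72.0 ± 0.8 = (71.2, 72.8)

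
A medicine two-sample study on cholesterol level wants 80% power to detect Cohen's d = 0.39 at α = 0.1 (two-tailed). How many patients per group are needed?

z_{α/2} = 1.645, z_β = Φ⁻¹(0.8) = 0.842. For small effect (d = 0.39): n per group = 2(z_{α/2} + z_β)²/d² = 2(1.645 + 0.842)²/0.39² = 81.3 → 82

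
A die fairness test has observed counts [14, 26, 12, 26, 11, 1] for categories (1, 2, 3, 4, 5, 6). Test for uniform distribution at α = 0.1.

Expected = 15 each. χ² = Σ(O-E)²/E = 30.933. df = 5, critical value = 9.236. Reject H₀.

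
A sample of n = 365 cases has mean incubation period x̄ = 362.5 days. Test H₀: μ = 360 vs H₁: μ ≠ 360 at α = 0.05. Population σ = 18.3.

z = (x̄ - μ₀)/(σ/√n) = (362.5 - 360)/(18.3/√365) = 2.61. Critical value: ±1.96. Since |2.61| > 1.96, Reject H₀.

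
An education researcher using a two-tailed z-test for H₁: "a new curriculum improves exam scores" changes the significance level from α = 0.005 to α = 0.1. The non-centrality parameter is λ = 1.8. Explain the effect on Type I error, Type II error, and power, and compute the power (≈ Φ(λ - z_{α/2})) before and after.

Increasing α from 0.005 to 0.1:
• Type I error rate increases (α is the Type I rate by definition).
• Critical value moves from z_{α/2} = 2.807 to 1.645, so power = Φ(λ - z_{α/2}) goes from Φ(1.8 - 2.807) = 0.157 to Φ(1.8 - 1.645) = 0.562.
• Type II error rate β = 1 - power therefore decreases (0.843 → 0.438).
Appropriate when false negatives are costly — here, keeping the old curriculum when the new one would have helped students.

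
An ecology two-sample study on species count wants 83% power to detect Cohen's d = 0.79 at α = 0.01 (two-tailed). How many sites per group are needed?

z_{α/2} = 2.576, z_β = Φ⁻¹(0.83) = 0.954. For medium effect (d = 0.79): n per group = 2(z_{α/2} + z_β)²/d² = 2(2.576 + 0.954)²/0.79² = 39.9 → 40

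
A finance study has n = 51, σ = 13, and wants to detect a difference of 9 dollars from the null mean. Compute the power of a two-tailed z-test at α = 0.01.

SE = σ/√n = 13/√51 = 1.82. Non-centrality λ = d/SE = 9/1.82 = 4.944. Power ≈ Φ(λ - z_{α/2}) = Φ(4.944 - 2.576) = Φ(2.368) = 0.991.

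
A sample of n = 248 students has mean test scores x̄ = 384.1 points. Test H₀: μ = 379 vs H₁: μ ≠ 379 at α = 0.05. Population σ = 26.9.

z = (x̄ - μ₀)/(σ/√n) = (384.1 - 379)/(26.9/√248) = 2.986. Critical value: ±1.96. Since |2.986| > 1.96, Reject H₀.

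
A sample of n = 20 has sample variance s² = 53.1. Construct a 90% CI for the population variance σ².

df = 19. χ²_{0.05} = 30.144, χ²_{0.95} = 10.117. CI for σ² = ((n-1)s²/χ²_{α/2}, (n-1)s²/χ²_{1-α/2}) = (19·53.1/30.144, 19·53.1/10.117) = (33.47, 99.72)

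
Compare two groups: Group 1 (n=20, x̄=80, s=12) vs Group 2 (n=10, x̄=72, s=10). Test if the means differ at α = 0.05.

Pooled sp = 11.4. t = 1.813, df = 28. Critical t = ±2.048. Fail to reject H₀.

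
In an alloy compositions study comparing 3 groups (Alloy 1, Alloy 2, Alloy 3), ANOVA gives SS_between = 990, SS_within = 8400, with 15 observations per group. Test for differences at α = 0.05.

df_between = 2, df_within = 42. F = MS_between/MS_within = 495.0/200.0 = 2.475. F_crit ≈ 3.22. Fail to reject H₀.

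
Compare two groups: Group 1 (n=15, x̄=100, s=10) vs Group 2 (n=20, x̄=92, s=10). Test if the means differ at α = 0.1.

Pooled sp = 10.0. t = 2.342, df = 33. Critical t = ±1.692. Reject H₀.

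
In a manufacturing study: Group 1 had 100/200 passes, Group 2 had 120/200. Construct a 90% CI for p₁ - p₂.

p̂₁ = 0.5, p̂₂ = 0.6. Difference = -0.1. CI = (-0.181, -0.019)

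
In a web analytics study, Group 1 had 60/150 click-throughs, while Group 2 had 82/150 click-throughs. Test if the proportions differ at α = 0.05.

p̂₁ = 0.4, p̂₂ = 0.547, pooled p̂ = 0.473. z = -2.544. Critical: ±1.96. Reject H₀.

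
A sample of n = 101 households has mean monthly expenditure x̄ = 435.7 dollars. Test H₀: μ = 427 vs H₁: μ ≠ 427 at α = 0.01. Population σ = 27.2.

z = (x̄ - μ₀)/(σ/√n) = (435.7 - 427)/(27.2/√101) = 3.214. Critical value: ±2.576. Since |3.214| > 2.576, Reject H₀.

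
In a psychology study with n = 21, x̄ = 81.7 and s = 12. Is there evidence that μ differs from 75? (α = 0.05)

t = (x̄ - μ₀)/(s/√n) = (81.7 - 75)/(12/√21) = 2.559. df = 20, critical t = ±2.086. Reject H₀.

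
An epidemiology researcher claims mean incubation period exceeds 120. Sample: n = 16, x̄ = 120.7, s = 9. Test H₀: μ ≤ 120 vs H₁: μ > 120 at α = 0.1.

t = (120.7 - 120)/(9/√16) = 0.311, df = 15. Critical t = 1.341. Fail to reject H₀.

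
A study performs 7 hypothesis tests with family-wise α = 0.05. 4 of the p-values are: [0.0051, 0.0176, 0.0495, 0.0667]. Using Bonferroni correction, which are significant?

Bonferroni α = 0.05/7 = 0.00714. Significant p-values: [0.0051]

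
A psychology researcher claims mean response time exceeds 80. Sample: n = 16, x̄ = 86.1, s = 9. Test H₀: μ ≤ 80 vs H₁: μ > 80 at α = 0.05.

t = (86.1 - 80)/(9/√16) = 2.711, df = 15. Critical t = 1.753. Reject H₀.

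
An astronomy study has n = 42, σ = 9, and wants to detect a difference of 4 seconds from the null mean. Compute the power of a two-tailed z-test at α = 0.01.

SE = σ/√n = 9/√42 = 1.389. Non-centrality λ = d/SE = 4/1.389 = 2.88. Power ≈ Φ(λ - z_{α/2}) = Φ(2.88 - 2.576) = Φ(0.304) = 0.62.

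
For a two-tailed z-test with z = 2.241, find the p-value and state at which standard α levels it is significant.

p = 2·P(Z > |2.241|) = 2·(1 - Φ(2.241)) ≈ 0.025. Significant at α = 0.1; Significant at α = 0.05.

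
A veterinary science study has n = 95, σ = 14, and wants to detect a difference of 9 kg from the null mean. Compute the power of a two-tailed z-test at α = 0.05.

SE = σ/√n = 14/√95 = 1.436. Non-centrality λ = d/SE = 9/1.436 = 6.266. Power ≈ Φ(λ - z_{α/2}) = Φ(6.266 - 1.96) = Φ(4.306) = 1.0.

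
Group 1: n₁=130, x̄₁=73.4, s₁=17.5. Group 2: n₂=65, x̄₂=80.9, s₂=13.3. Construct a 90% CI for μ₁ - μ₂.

Difference = -7.5. SE = √(17.5²/130 + 13.3²/65) = 2.253. CI = (-11.21, -3.79)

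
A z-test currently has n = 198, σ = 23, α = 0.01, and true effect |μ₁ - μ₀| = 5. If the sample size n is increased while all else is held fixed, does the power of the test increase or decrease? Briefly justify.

Power increases: a larger n shrinks the standard error σ/√n, moving the sampling distribution under H₁ further from the critical value.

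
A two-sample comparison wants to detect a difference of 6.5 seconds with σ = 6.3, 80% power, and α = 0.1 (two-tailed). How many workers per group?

n per group = 2(z_α/2 + z_β)²σ²/d² = 2×(1.645 + 0.84)²×6.3²/6.5² = 11.6 → n = 12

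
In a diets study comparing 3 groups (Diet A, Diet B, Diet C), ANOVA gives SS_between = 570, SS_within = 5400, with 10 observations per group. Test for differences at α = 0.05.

df_between = 2, df_within = 27. F = MS_between/MS_within = 285.0/200.0 = 1.425. F_crit ≈ 3.354. Fail to reject H₀.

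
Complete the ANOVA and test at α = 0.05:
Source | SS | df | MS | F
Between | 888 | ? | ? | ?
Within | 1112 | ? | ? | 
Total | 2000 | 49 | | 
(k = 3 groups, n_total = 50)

df_between = 2, df_within = 47. MS_between = 444.0, MS_within = 23.66. F = 18.766, F_crit ≈ 3.195. Reject H₀.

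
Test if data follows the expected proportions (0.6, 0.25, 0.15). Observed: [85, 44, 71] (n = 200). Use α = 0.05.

Expected: [120.0, 50.0, 30.0]. χ² = 66.962. df = 2, critical = 5.991. Reject H₀.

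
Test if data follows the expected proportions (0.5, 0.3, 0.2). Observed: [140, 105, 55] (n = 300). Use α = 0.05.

Expected: [150.0, 90.0, 60.0]. χ² = 3.583. df = 2, critical = 5.991. Fail to reject H₀.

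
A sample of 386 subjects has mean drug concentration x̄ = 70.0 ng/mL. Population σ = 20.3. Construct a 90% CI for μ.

CI = x̄ ± z*(σ/√n) = 70.0 ± 1.645(20.3/√386) = 70.0 ± 1.7 = (68.3, 71.7)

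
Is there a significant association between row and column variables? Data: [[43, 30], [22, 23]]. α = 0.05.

χ² = 1.129. df = 1, critical = 3.841. Fail to reject H₀. No evidence of dependence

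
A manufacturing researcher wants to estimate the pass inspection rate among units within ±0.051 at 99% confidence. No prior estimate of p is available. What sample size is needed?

Conservative approach: use p = 0.5 (maximizes p(1-p) = 0.25). n = z²(0.25)/E² = 2.576²×0.25/0.051² = 637.8 → n = 638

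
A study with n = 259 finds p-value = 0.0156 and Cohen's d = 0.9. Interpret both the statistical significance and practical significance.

Statistically significant (p = 0.0156 < 0.05). Cohen's d = 0.9 indicates a large effect size. Both statistical and practical significance should be considered.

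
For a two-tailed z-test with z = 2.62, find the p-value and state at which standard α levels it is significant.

p = 2·P(Z > |2.62|) = 2·(1 - Φ(2.62)) ≈ 0.0088. Significant at α = 0.1; Significant at α = 0.05; Significant at α = 0.01.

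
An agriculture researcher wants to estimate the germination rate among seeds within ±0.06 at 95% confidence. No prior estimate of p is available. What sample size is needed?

Conservative approach: use p = 0.5 (maximizes p(1-p) = 0.25). n = z²(0.25)/E² = 1.96²×0.25/0.06² = 266.8 → n = 267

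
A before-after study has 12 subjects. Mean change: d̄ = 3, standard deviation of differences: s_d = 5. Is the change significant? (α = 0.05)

t = d̄/(s_d/√n) = 3/(5/√12) = 2.078. df = 11, critical t = ±2.201. Fail to reject H₀.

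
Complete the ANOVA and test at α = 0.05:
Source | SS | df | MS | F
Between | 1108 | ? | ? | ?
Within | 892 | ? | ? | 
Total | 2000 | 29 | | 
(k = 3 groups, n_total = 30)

df_between = 2, df_within = 27. MS_between = 554.0, MS_within = 33.04. F = 16.769, F_crit ≈ 3.354. Reject H₀.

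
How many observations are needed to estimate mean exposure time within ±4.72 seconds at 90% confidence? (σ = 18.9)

n = (z*σ/E)² = (1.645×18.9/4.72)² = 43.4 → n = 44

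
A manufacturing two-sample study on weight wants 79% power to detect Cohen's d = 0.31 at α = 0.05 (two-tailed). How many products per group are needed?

z_{α/2} = 1.96, z_β = Φ⁻¹(0.79) = 0.806. For small effect (d = 0.31): n per group = 2(z_{α/2} + z_β)²/d² = 2(1.96 + 0.806)²/0.31² = 159.2 → 160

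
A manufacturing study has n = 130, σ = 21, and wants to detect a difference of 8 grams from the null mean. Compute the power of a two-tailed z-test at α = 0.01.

SE = σ/√n = 21/√130 = 1.842. Non-centrality λ = d/SE = 8/1.842 = 4.344. Power ≈ Φ(λ - z_{α/2}) = Φ(4.344 - 2.576) = Φ(1.768) = 0.961.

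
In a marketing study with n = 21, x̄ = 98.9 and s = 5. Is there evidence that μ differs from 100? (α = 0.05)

t = (x̄ - μ₀)/(s/√n) = (98.9 - 100)/(5/√21) = -1.008. df = 20, critical t = ±2.086. Fail to reject H₀.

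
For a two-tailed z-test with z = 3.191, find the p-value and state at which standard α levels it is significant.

p = 2·P(Z > |3.191|) = 2·(1 - Φ(3.191)) ≈ 0.0014. Significant at α = 0.1; Significant at α = 0.05; Significant at α = 0.01.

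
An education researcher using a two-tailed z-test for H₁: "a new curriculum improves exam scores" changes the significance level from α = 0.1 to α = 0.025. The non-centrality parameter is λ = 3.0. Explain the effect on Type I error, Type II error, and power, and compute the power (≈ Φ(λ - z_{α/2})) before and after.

Decreasing α from 0.1 to 0.025:
• Type I error rate decreases (α is the Type I rate by definition).
• Critical value moves from z_{α/2} = 1.645 to 2.241, so power = Φ(λ - z_{α/2}) goes from Φ(3.0 - 1.645) = 0.912 to Φ(3.0 - 2.241) = 0.776.
• Type II error rate β = 1 - power therefore increases (0.088 → 0.224).
Appropriate when false positives are costly — here, adopting a curriculum that gives no real benefit — disruption for nothing.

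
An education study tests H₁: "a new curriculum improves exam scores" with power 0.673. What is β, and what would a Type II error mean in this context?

β = 1 - power = 1 - 0.673 = 0.327. A Type II error is failing to reject H₀ when H₀ is false (false negative) — here, failing to conclude that a new curriculum improves exam scores when in fact it is true. Consequence: keeping the old curriculum when the new one would have helped students.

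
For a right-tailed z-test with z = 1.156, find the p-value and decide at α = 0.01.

p = P(Z > 1.156) = 1 - Φ(1.156) ≈ 0.1238. Since p ≥ 0.01, fail to reject H₀ (not significant) at α = 0.01.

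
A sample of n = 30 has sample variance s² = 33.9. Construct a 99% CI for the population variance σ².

df = 29. χ²_{0.005} = 52.336, χ²_{0.995} = 13.121. CI for σ² = ((n-1)s²/χ²_{α/2}, (n-1)s²/χ²_{1-α/2}) = (29·33.9/52.336, 29·33.9/13.121) = (18.78, 74.93)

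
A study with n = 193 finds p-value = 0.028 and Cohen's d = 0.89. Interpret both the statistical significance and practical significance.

Statistically significant (p = 0.028 < 0.05). Cohen's d = 0.89 indicates a large effect size. Both statistical and practical significance should be considered.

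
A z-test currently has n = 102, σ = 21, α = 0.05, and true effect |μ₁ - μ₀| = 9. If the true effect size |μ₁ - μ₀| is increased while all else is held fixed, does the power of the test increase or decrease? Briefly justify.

Power increases: a larger true effect increases the non-centrality λ = |μ₁ - μ₀|/(σ/√n).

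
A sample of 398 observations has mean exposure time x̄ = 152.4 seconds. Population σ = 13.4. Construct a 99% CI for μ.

CI = x̄ ± z*(σ/√n) = 152.4 ± 2.576(13.4/√398) = 152.4 ± 1.73 = (150.67, 154.13)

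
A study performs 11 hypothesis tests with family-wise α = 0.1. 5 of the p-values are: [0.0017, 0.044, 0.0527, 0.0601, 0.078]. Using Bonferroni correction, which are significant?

Bonferroni α = 0.1/11 = 0.00909. Significant p-values: [0.0017]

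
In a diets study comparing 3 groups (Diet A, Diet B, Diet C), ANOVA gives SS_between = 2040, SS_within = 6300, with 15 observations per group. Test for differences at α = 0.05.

df_between = 2, df_within = 42. F = MS_between/MS_within = 1020.0/150.0 = 6.8. F_crit ≈ 3.22. Reject H₀. At least one mean differs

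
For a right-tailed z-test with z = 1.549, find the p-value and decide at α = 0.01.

p = P(Z > 1.549) = 1 - Φ(1.549) ≈ 0.0607. Since p ≥ 0.01, fail to reject H₀ (not significant) at α = 0.01.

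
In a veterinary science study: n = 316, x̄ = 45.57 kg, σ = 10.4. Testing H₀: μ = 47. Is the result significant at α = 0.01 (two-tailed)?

z = (45.57 - 47)/(10.4/√316) = -2.444. Since |z| ≤ 2.576, not significant at α = 0.01.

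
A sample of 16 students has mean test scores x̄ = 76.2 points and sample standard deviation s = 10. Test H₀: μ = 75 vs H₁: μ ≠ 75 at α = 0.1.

t = (x̄ - μ₀)/(s/√n) = (76.2 - 75)/(10/√16) = 0.48. df = 15, critical t = ±1.753. Fail to reject H₀.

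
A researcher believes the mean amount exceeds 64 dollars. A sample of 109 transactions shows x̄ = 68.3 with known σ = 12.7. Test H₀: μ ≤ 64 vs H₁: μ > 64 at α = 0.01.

z = 3.535. Critical value: 2.33. Reject H₀.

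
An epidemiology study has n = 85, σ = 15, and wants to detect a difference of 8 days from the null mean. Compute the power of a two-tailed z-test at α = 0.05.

SE = σ/√n = 15/√85 = 1.627. Non-centrality λ = d/SE = 8/1.627 = 4.917. Power ≈ Φ(λ - z_{α/2}) = Φ(4.917 - 1.96) = Φ(2.957) = 0.998.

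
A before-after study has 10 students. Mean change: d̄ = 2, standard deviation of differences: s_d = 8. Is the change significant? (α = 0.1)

t = d̄/(s_d/√n) = 2/(8/√10) = 0.791. df = 9, critical t = ±1.833. Fail to reject H₀.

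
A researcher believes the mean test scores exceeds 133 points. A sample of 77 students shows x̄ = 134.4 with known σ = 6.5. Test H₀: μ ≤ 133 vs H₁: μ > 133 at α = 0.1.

z = 1.89. Critical value: 1.28. Reject H₀.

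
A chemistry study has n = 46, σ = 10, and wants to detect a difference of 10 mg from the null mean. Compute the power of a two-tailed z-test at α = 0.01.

SE = σ/√n = 10/√46 = 1.474. Non-centrality λ = d/SE = 10/1.474 = 6.782. Power ≈ Φ(λ - z_{α/2}) = Φ(6.782 - 2.576) = Φ(4.206) = 1.0.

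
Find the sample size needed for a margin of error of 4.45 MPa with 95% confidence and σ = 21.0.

n = (z*σ/E)² = (1.96×21.0/4.45)² = 85.6 → n = 86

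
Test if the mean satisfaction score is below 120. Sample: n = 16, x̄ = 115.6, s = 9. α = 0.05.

t = (115.6 - 120)/(9/√16) = -1.956, df = 15. Critical t = -1.753. Reject H₀.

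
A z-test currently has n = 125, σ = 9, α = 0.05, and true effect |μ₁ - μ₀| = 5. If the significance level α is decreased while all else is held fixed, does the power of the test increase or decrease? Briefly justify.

Power decreases: a smaller α raises the critical value, so less of the H₁ sampling distribution falls in the rejection region.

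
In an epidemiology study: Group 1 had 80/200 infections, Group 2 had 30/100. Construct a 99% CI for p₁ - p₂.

p̂₁ = 0.4, p̂₂ = 0.3. Difference = 0.1. CI = (-0.048, 0.248)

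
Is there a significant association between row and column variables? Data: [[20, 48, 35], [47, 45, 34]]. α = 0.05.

χ² = 8.77. df = 2, critical = 5.991. Reject H₀. Variables are dependent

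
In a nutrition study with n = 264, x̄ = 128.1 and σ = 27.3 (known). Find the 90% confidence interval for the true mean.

CI = x̄ ± z*(σ/√n) = 128.1 ± 1.645(27.3/√264) = 128.1 ± 2.76 = (125.34, 130.86)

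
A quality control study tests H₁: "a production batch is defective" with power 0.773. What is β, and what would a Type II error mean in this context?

β = 1 - power = 1 - 0.773 = 0.227. A Type II error is failing to reject H₀ when H₀ is false (false negative) — here, failing to conclude that a production batch is defective when in fact it is true. Consequence: shipping a defective batch — faulty products reach customers.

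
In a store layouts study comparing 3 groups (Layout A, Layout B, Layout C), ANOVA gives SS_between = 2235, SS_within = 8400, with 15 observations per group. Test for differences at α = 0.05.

df_between = 2, df_within = 42. F = MS_between/MS_within = 1117.5/200.0 = 5.588. F_crit ≈ 3.22. Reject H₀. At least one mean differs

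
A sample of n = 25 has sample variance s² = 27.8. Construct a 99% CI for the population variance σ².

df = 24. χ²_{0.005} = 45.559, χ²_{0.995} = 9.886. CI for σ² = ((n-1)s²/χ²_{α/2}, (n-1)s²/χ²_{1-α/2}) = (24·27.8/45.559, 24·27.8/9.886) = (14.64, 67.49)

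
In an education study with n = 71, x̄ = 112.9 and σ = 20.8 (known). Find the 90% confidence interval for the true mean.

CI = x̄ ± z*(σ/√n) = 112.9 ± 1.645(20.8/√71) = 112.9 ± 4.06 = (108.84, 116.96)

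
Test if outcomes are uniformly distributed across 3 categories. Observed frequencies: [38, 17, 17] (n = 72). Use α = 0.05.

Expected = 24 each. χ² = Σ(O-E)²/E = 12.25. df = 2, critical value = 5.991. Reject H₀.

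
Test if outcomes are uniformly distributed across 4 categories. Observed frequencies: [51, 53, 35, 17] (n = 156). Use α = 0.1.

Expected = 39 each. χ² = Σ(O-E)²/E = 21.538. df = 3, critical value = 6.251. Reject H₀.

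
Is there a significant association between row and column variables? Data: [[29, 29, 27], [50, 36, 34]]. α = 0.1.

χ² = 1.199. df = 2, critical = 4.605. Fail to reject H₀. No evidence of dependence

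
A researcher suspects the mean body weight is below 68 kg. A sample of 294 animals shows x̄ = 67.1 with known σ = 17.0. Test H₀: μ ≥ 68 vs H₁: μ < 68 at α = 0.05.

z = -0.908. Critical value: -1.645. Fail to reject H₀.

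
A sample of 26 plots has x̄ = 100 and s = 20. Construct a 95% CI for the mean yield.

CI = x̄ ± t*(s/√n) = 100 ± 2.06(20/√26) = (91.92, 108.08)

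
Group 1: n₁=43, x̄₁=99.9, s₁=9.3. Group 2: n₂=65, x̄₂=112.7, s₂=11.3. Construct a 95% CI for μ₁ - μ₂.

Difference = -12.8. SE = √(9.3²/43 + 11.3²/65) = 1.994. CI = (-16.71, -8.89)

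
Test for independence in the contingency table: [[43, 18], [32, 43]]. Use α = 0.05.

χ² = 10.53. df = 1, critical = 3.841. Reject H₀. Variables are dependent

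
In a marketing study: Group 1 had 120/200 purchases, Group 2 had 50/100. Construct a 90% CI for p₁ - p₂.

p̂₁ = 0.6, p̂₂ = 0.5. Difference = 0.1. CI = (-0.0, 0.2)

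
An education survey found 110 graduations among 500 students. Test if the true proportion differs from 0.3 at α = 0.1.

p̂ = 0.22, p₀ = 0.3. z = (p̂ - p₀)/√(p₀(1-p₀)/n) = -3.904. Critical: ±1.645. Reject H₀.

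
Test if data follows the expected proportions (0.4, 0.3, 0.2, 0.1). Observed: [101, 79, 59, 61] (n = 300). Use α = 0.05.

Expected: [120.0, 90.0, 60.0, 30.0]. χ² = 36.403. df = 3, critical = 7.815. Reject H₀.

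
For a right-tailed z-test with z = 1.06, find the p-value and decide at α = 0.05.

p = P(Z > 1.06) = 1 - Φ(1.06) ≈ 0.1446. Since p ≥ 0.05, fail to reject H₀ (not significant) at α = 0.05.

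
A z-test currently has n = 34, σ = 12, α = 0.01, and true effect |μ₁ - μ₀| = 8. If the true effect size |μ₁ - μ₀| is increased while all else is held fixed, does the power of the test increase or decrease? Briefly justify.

Power increases: a larger true effect increases the non-centrality λ = |μ₁ - μ₀|/(σ/√n).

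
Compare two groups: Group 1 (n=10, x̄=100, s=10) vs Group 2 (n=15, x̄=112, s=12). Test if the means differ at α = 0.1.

Pooled sp = 11.26. t = -2.611, df = 23. Critical t = ±1.714. Reject H₀.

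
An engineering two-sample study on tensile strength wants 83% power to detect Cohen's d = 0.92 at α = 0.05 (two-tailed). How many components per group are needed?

z_{α/2} = 1.96, z_β = Φ⁻¹(0.83) = 0.954. For large effect (d = 0.92): n per group = 2(z_{α/2} + z_β)²/d² = 2(1.96 + 0.954)²/0.92² = 20.1 → 21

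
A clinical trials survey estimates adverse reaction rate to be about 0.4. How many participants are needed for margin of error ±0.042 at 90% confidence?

n = z²p(1-p)/E² = 1.645²×0.4×0.6/0.042² = 368.2 → n = 369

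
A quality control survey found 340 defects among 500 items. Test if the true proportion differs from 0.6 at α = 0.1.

p̂ = 0.68, p₀ = 0.6. z = (p̂ - p₀)/√(p₀(1-p₀)/n) = 3.651. Critical: ±1.645. Reject H₀.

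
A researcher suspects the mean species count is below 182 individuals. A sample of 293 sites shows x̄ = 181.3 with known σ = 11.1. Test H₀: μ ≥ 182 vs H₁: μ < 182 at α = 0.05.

z = -1.079. Critical value: -1.645. Fail to reject H₀.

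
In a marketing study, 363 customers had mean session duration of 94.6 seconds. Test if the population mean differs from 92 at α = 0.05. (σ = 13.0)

z = (x̄ - μ₀)/(σ/√n) = (94.6 - 92)/(13.0/√363) = 3.811. Critical value: ±1.96. Since |3.811| > 1.96, Reject H₀.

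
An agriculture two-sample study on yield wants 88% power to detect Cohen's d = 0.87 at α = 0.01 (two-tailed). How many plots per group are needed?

z_{α/2} = 2.576, z_β = Φ⁻¹(0.88) = 1.175. For large effect (d = 0.87): n per group = 2(z_{α/2} + z_β)²/d² = 2(2.576 + 1.175)²/0.87² = 37.2 → 38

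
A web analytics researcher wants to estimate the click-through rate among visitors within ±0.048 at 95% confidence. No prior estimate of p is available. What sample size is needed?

Conservative approach: use p = 0.5 (maximizes p(1-p) = 0.25). n = z²(0.25)/E² = 1.96²×0.25/0.048² = 416.8 → n = 417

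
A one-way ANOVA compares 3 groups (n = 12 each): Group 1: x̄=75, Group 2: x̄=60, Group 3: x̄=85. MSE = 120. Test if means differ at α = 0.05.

Grand mean = 73.33. SS_between = 3800.0, MS_between = 1900.0. F = 15.833, F_crit ≈ 3.285. Reject H₀.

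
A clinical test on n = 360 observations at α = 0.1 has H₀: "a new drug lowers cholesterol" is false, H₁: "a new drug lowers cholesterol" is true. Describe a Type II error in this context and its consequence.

Type II error: failing to reject H₀ when it is false — concluding that a new drug lowers cholesterol is not supported when in fact it is. Consequence: shelving an effective drug — patients miss out on a treatment that would have helped.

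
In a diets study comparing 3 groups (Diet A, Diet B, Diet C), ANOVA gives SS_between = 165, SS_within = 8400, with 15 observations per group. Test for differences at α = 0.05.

df_between = 2, df_within = 42. F = MS_between/MS_within = 82.5/200.0 = 0.412. F_crit ≈ 3.22. Fail to reject H₀.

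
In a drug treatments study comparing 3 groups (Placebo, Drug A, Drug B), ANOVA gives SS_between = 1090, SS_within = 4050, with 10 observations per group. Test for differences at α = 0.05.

df_between = 2, df_within = 27. F = MS_between/MS_within = 545.0/150.0 = 3.633. F_crit ≈ 3.354. Reject H₀. At least one mean differs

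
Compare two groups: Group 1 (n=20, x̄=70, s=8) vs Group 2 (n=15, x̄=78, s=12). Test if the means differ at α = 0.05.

Pooled sp = 9.9. t = -2.367, df = 33. Critical t = ±2.035. Reject H₀.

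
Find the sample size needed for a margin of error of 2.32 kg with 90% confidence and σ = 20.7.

n = (z*σ/E)² = (1.645×20.7/2.32)² = 215.4 → n = 216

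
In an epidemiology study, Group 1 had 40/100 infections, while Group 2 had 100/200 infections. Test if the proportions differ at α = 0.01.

p̂₁ = 0.4, p̂₂ = 0.5, pooled p̂ = 0.467. z = -1.637. Critical: ±2.576. Fail to reject H₀.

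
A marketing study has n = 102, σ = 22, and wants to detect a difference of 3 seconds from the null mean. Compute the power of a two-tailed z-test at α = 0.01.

SE = σ/√n = 22/√102 = 2.178. Non-centrality λ = d/SE = 3/2.178 = 1.377. Power ≈ Φ(λ - z_{α/2}) = Φ(1.377 - 2.576) = Φ(-1.199) = 0.115.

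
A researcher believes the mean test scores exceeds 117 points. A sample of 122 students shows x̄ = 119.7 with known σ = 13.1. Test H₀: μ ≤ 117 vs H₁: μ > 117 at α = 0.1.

z = 2.277. Critical value: 1.28. Reject H₀.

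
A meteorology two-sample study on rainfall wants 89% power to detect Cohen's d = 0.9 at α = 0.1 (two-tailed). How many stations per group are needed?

z_{α/2} = 1.645, z_β = Φ⁻¹(0.89) = 1.227. For large effect (d = 0.9): n per group = 2(z_{α/2} + z_β)²/d² = 2(1.645 + 1.227)²/0.9² = 20.4 → 21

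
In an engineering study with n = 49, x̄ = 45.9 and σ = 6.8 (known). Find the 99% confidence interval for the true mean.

CI = x̄ ± z*(σ/√n) = 45.9 ± 2.576(6.8/√49) = 45.9 ± 2.5 = (43.4, 48.4)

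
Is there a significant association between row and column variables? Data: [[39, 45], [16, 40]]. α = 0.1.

χ² = 4.492. df = 1, critical = 2.706. Reject H₀. Variables are dependent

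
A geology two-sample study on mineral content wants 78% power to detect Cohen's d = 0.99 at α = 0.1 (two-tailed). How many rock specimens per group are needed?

z_{α/2} = 1.645, z_β = Φ⁻¹(0.78) = 0.772. For large effect (d = 0.99): n per group = 2(z_{α/2} + z_β)²/d² = 2(1.645 + 0.772)²/0.99² = 11.9 → 12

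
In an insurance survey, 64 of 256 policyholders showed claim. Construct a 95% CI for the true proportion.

p̂ = 0.25. CI = p̂ ± z*√(p̂(1-p̂)/n) = (0.197, 0.303)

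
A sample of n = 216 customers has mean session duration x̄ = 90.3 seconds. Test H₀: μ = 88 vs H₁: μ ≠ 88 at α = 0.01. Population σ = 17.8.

z = (x̄ - μ₀)/(σ/√n) = (90.3 - 88)/(17.8/√216) = 1.899. Critical value: ±2.576. Since |1.899| ≤ 2.576, Fail to reject H₀.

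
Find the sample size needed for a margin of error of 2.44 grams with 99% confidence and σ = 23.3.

n = (z*σ/E)² = (2.576×23.3/2.44)² = 605.1 → n = 606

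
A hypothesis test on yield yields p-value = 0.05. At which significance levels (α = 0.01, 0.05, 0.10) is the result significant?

p = 0.05. Significant at: α = 0.1.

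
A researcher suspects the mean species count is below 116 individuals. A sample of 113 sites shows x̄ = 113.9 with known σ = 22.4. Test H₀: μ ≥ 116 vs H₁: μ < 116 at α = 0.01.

z = -0.997. Critical value: -2.33. Fail to reject H₀.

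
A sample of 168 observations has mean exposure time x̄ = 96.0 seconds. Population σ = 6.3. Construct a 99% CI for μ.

CI = x̄ ± z*(σ/√n) = 96.0 ± 2.576(6.3/√168) = 96.0 ± 1.25 = (94.75, 97.25)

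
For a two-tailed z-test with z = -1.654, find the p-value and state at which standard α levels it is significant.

p = 2·P(Z > |-1.654|) = 2·(1 - Φ(1.654)) ≈ 0.0981. Significant at α = 0.1.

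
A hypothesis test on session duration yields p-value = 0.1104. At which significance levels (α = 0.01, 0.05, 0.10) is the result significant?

p = 0.1104. Not significant at any of the given levels.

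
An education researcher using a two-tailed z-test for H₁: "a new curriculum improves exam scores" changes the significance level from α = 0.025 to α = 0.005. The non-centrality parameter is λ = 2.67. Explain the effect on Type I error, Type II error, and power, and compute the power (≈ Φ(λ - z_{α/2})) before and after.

Decreasing α from 0.025 to 0.005:
• Type I error rate decreases (α is the Type I rate by definition).
• Critical value moves from z_{α/2} = 2.241 to 2.807, so power = Φ(λ - z_{α/2}) goes from Φ(2.67 - 2.241) = 0.666 to Φ(2.67 - 2.807) = 0.446.
• Type II error rate β = 1 - power therefore increases (0.334 → 0.554).
Appropriate when false positives are costly — here, adopting a curriculum that gives no real benefit — disruption for nothing.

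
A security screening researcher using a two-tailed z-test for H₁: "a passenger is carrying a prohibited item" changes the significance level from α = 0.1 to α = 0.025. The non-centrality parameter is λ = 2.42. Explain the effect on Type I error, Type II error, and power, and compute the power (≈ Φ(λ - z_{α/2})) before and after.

Decreasing α from 0.1 to 0.025:
• Type I error rate decreases (α is the Type I rate by definition).
• Critical value moves from z_{α/2} = 1.645 to 2.241, so power = Φ(λ - z_{α/2}) goes from Φ(2.42 - 1.645) = 0.781 to Φ(2.42 - 2.241) = 0.571.
• Type II error rate β = 1 - power therefore increases (0.219 → 0.429).
Appropriate when false positives are costly — here, detaining an innocent passenger — delay and inconvenience.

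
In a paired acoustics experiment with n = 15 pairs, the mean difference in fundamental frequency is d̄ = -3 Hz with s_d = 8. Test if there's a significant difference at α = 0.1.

t = d̄/(s_d/√n) = -3/(8/√15) = -1.452. df = 14, critical t = ±1.761. Fail to reject H₀.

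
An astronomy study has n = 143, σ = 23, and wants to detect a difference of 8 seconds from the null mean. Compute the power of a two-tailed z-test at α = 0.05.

SE = σ/√n = 23/√143 = 1.923. Non-centrality λ = d/SE = 8/1.923 = 4.159. Power ≈ Φ(λ - z_{α/2}) = Φ(4.159 - 1.96) = Φ(2.199) = 0.986.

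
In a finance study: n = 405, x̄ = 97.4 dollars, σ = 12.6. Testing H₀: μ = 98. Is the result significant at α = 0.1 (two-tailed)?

z = (97.4 - 98)/(12.6/√405) = -0.958. Since |z| ≤ 1.645, not significant at α = 0.1.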